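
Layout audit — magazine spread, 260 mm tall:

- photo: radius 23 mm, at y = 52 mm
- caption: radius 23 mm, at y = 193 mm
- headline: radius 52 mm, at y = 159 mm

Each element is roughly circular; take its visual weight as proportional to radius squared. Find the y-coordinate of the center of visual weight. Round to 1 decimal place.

Weights ∝ r²: photo 23² = 529, caption 23² = 529, headline 52² = 2704; Σw = 3762.
y-moment: 529·52 + 529·193 + 2704·159 = 559541; centroid 559541/3762 ≈ 148.73.

y ≈ 148.7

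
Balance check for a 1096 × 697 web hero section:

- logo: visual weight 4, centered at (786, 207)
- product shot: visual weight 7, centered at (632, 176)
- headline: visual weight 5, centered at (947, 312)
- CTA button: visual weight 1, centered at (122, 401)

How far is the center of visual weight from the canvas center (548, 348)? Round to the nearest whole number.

≈ 214

Total weight = 4 + 7 + 5 + 1 = 17.
x: (4·786 + 7·632 + 5·947 + 1·122) / 17 = 12425 / 17 ≈ 730.88
y: (4·207 + 7·176 + 5·312 + 1·401) / 17 = 4021 / 17 ≈ 236.53
Offset from (548, 348): Δx ≈ 182.88, Δy ≈ -111.47; distance = √(Δx² + Δy²) ≈ 214.18.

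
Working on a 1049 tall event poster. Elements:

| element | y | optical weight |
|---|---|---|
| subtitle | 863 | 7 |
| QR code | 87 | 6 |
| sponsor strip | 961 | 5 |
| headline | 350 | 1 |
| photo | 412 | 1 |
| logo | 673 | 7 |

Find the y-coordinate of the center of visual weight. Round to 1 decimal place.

y ≈ 623.7

Weights sum to 7 + 6 + 5 + 1 + 1 + 7 = 27.
y: moment 16841 / weight 27 ≈ 623.74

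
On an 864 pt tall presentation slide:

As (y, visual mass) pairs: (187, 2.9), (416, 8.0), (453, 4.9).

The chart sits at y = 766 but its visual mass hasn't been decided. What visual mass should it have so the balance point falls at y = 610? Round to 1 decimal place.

w ≈ 22.7

Existing Σw = 15.8 (2.9 + 8.0 + 4.9); existing moment 2.9·187 + 8.0·416 + 4.9·453 = 6090.0.
Set Σw·y/Σw = 610: (6090.0 + 766w) = 610·(15.8 + w).
Rearranging, w·(766 − 610) = 610·15.8 − 6090.0 = 3548.0, so w ≈ 3548.0/156 = 22.74.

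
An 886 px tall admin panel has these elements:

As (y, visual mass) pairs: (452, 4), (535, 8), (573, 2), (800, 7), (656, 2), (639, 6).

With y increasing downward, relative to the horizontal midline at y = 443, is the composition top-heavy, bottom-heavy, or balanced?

bottom-heavy

Weights sum to 4 + 8 + 2 + 7 + 2 + 6 = 29.
y: moment 17980 / weight 29 ≈ 620.00
620.0 vs midline 443 → bottom-heavy.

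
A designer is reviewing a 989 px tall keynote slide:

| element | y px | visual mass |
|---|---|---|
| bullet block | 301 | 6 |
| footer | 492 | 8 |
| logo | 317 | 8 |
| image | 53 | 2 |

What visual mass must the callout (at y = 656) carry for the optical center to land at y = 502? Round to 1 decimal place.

Known weights sum to 6 + 8 + 8 + 2 = 24; their moment is 6·301 + 8·492 + 8·317 + 2·53 = 8384.
For the centroid to hit 502: (8384 + w·656) / (24 + w) = 502.
Solving: w = (502·24 − 8384) / (656 − 502) = 3664 / 154 ≈ 23.79.

w ≈ 23.8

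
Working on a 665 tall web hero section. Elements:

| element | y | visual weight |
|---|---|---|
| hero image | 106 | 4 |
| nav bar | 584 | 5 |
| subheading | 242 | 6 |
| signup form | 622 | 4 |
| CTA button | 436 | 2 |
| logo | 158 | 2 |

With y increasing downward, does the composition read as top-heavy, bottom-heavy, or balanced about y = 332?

bottom-heavy

Σw = 4 + 5 + 6 + 4 + 2 + 2 = 23.
y: moment 8472 / weight 23 ≈ 368.35
Since 368.3 is below (larger y than) 332, the composition reads bottom-heavy.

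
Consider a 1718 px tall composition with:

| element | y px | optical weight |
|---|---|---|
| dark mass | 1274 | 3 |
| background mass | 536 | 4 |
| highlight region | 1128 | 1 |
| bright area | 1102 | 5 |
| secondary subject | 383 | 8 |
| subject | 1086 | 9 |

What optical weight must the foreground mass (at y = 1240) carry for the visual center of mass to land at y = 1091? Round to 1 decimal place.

w ≈ 48.9

Known weights sum to 3 + 4 + 1 + 5 + 8 + 9 = 30; their moment is 3·1274 + 4·536 + 1·1128 + 5·1102 + 8·383 + 9·1086 = 25442.
For the centroid to hit 1091: (25442 + w·1240) / (30 + w) = 1091.
Solving: w = (1091·30 − 25442) / (1240 − 1091) = 7288 / 149 ≈ 48.91.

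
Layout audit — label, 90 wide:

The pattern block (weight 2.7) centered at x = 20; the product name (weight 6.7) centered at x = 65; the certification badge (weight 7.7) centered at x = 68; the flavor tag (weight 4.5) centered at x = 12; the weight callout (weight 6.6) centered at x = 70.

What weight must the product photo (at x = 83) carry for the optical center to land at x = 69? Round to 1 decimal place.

w ≈ 29.8

Fixed elements: Σw = 2.7 + 6.7 + 7.7 + 4.5 + 6.6 = 28.2, Σw·x = 2.7·20 + 6.7·65 + 7.7·68 + 4.5·12 + 6.6·70 = 1529.1.
Balance at x = 69 requires (1529.1 + w·83) / (28.2 + w) = 69.
Solving: w = (69·28.2 − 1529.1) / (83 − 69) = 416.7 / 14 ≈ 29.76.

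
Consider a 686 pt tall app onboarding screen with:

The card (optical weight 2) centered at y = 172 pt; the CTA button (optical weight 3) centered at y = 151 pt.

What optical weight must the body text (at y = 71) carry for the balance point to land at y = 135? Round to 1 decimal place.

Known weights sum to 2 + 3 = 5; their moment is 2·172 + 3·151 = 797.
For the centroid to hit 135: (797 + w·71) / (5 + w) = 135.
Solving: w = (135·5 − 797) / (71 − 135) = -122 / -64 ≈ 1.91.

w ≈ 1.9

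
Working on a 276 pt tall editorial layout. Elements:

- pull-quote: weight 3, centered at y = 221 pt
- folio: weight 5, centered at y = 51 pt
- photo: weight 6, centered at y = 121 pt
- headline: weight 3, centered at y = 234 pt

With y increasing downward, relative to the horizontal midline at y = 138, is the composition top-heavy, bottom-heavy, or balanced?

balanced

Total weight = 3 + 5 + 6 + 3 = 17.
y-moment: 3·221 + 5·51 + 6·121 + 3·234 = 2346; centroid 2346/17 ≈ 138.00.
138.00 = 138 exactly: balanced.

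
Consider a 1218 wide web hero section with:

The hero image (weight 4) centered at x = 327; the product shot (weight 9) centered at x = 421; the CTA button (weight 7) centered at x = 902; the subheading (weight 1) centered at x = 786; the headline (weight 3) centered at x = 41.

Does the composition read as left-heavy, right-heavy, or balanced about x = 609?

left-heavy

Weights sum to 4 + 9 + 7 + 1 + 3 = 24.
x-moment: 4·327 + 9·421 + 7·902 + 1·786 + 3·41 = 12320; centroid 12320/24 ≈ 513.33.
513.3 vs midline 609 → left-heavy.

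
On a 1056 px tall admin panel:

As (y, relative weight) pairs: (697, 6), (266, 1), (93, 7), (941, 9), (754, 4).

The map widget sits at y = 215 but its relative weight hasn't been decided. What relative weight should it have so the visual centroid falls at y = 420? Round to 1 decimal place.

w ≈ 25.6

Existing Σw = 27 (6 + 1 + 7 + 9 + 4); existing moment 6·697 + 1·266 + 7·93 + 9·941 + 4·754 = 16584.
Balance at y = 420 requires (16584 + w·215) / (27 + w) = 420.
Solving: w = (420·27 − 16584) / (215 − 420) = -5244 / -205 ≈ 25.58.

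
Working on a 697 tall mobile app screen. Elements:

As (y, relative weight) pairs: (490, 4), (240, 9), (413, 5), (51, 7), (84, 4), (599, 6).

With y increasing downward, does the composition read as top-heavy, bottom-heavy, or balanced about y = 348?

top-heavy

Total weight = 4 + 9 + 5 + 7 + 4 + 6 = 35.
Σw·y = 10472; ȳ = 10472/35 ≈ 299.20.
299.2 lies above (smaller y than) the midline 348, so the layout is top-heavy.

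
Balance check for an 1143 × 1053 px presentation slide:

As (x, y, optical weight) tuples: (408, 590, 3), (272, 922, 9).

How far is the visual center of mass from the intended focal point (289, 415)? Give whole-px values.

≈ 424 px

Total weight = 3 + 9 = 12.
Σw·x = 3·408 + 9·272 = 3672, so x̄ = 3672/12 ≈ 306.00.
Σw·y = 3·590 + 9·922 = 10068, so ȳ = 10068/12 ≈ 839.00.
Relative to (289, 415): Δ = (17.00, 424.00); |Δ| = √(17.00² + 424.00²) ≈ 424.34.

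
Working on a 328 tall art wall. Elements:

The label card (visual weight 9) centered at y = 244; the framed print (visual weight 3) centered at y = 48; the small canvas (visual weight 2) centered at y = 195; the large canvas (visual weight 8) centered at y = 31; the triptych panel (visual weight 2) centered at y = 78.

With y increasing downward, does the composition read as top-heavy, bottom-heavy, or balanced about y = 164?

Σw = 9 + 3 + 2 + 8 + 2 = 24.
y: (9·244 + 3·48 + 2·195 + 8·31 + 2·78) / 24 = 3134 / 24 ≈ 130.58
130.6 vs midline 164 → top-heavy.

top-heavy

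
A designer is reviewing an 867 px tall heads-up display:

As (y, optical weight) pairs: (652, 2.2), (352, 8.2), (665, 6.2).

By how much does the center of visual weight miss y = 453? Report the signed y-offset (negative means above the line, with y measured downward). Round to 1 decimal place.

≈ 55.7 px

Weights sum to 2.2 + 8.2 + 6.2 = 16.6.
Σw·y = 2.2·652 + 8.2·352 + 6.2·665 = 8443.8, so ȳ = 8443.8/16.6 ≈ 508.66.
Against y = 453, that's 508.66 − 453 = 55.66.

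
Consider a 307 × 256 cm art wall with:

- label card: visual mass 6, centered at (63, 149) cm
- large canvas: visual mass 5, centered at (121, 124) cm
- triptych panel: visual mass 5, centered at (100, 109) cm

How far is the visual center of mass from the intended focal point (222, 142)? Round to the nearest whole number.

≈ 130 cm

Total weight = 6 + 5 + 5 = 16.
x: (6·63 + 5·121 + 5·100) / 16 = 1483 / 16 ≈ 92.69
y: (6·149 + 5·124 + 5·109) / 16 = 2059 / 16 ≈ 128.69
From (222, 142): dx = -129.31, dy = -13.31, so the distance is √(dx²+dy²) ≈ 130.00.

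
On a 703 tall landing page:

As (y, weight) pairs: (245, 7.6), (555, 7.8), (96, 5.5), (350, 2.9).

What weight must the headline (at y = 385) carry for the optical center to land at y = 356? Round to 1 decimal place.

Fixed elements: Σw = 7.6 + 7.8 + 5.5 + 2.9 = 23.8, Σw·y = 7.6·245 + 7.8·555 + 5.5·96 + 2.9·350 = 7734.0.
Set Σw·y/Σw = 356: (7734.0 + 385w) = 356·(23.8 + w).
Rearranging, w·(385 − 356) = 356·23.8 − 7734.0 = 738.8, so w ≈ 738.8/29 = 25.48.

w ≈ 25.5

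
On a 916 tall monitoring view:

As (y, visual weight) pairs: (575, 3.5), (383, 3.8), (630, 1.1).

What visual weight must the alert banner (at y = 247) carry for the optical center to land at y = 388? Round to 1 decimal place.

Existing Σw = 8.4 (3.5 + 3.8 + 1.1); existing moment 3.5·575 + 3.8·383 + 1.1·630 = 4160.9.
Balance at y = 388 requires (4160.9 + w·247) / (8.4 + w) = 388.
Rearranging, w·(247 − 388) = 388·8.4 − 4160.9 = -901.7, so w ≈ -901.7/-141 = 6.40.

w ≈ 6.4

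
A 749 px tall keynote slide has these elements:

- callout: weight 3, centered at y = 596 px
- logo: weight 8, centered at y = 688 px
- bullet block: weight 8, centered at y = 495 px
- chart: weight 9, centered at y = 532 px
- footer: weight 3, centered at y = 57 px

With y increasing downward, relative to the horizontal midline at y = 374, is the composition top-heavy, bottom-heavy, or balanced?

bottom-heavy

Σw = 3 + 8 + 8 + 9 + 3 = 31.
y: (3·596 + 8·688 + 8·495 + 9·532 + 3·57) / 31 = 16211 / 31 ≈ 522.94
Since 522.9 is below (larger y than) 374, the composition reads bottom-heavy.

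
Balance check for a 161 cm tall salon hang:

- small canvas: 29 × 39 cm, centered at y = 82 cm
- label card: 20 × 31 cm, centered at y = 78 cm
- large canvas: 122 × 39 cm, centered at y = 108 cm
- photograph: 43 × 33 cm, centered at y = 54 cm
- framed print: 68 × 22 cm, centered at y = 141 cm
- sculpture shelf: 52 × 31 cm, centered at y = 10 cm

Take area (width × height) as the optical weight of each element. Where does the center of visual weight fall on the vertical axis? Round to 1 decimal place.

Areas: small canvas 29·39 = 1131, label card 20·31 = 620, large canvas 122·39 = 4758, photograph 43·33 = 1419, framed print 68·22 = 1496, sculpture shelf 52·31 = 1612. Total weight = 11036.
y: moment 958648 / weight 11036 ≈ 86.87

y ≈ 86.9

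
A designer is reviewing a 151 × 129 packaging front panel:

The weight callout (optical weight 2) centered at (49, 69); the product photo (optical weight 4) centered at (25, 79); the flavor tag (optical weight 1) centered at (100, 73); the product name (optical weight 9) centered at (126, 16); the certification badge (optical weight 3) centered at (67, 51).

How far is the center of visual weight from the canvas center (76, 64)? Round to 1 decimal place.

≈ 22.9

Σw = 2 + 4 + 1 + 9 + 3 = 19.
x-moment: 2·49 + 4·25 + 1·100 + 9·126 + 3·67 = 1633; centroid 1633/19 ≈ 85.95.
y-moment: 2·69 + 4·79 + 1·73 + 9·16 + 3·51 = 824; centroid 824/19 ≈ 43.37.
From (76, 64): dx = 9.95, dy = -20.63, so the distance is √(dx²+dy²) ≈ 22.90.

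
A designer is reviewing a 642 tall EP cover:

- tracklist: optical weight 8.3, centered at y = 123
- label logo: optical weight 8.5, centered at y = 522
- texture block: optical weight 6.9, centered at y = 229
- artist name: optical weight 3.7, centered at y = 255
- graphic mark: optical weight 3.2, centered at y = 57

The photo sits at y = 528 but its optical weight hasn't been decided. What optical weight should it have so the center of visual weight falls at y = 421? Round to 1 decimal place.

w ≈ 44.1

Existing Σw = 30.6 (8.3 + 8.5 + 6.9 + 3.7 + 3.2); existing moment 8.3·123 + 8.5·522 + 6.9·229 + 3.7·255 + 3.2·57 = 8163.9.
Set Σw·y/Σw = 421: (8163.9 + 528w) = 421·(30.6 + w).
Rearranging, w·(528 − 421) = 421·30.6 − 8163.9 = 4718.7, so w ≈ 4718.7/107 = 44.10.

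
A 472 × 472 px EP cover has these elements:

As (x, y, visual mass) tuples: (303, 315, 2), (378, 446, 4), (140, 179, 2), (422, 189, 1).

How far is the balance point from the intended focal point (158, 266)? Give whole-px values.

≈ 168 px

Σw = 2 + 4 + 2 + 1 = 9.
x: (2·303 + 4·378 + 2·140 + 1·422) / 9 = 2820 / 9 ≈ 313.33
y: (2·315 + 4·446 + 2·179 + 1·189) / 9 = 2961 / 9 ≈ 329.00
Relative to (158, 266): Δ = (155.33, 63.00); |Δ| = √(155.33² + 63.00²) ≈ 167.62.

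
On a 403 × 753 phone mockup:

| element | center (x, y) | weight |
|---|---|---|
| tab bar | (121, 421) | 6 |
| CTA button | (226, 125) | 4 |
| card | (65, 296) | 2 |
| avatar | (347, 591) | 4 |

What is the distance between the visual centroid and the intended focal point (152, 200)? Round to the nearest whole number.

≈ 180

Total weight = 6 + 4 + 2 + 4 = 16.
x: (6·121 + 4·226 + 2·65 + 4·347) / 16 = 3148 / 16 ≈ 196.75
y: (6·421 + 4·125 + 2·296 + 4·591) / 16 = 5982 / 16 ≈ 373.88
From (152, 200): dx = 44.75, dy = 173.88, so the distance is √(dx²+dy²) ≈ 179.54.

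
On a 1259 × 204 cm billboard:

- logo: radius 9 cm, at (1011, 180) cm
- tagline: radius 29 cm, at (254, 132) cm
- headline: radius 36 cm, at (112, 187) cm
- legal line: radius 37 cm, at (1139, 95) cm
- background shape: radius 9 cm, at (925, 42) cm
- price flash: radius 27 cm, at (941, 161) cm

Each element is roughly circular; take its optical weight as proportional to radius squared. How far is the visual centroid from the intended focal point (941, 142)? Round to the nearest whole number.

Weights ∝ r²: logo 9² = 81, tagline 29² = 841, headline 36² = 1296, legal line 37² = 1369, background shape 9² = 81, price flash 27² = 729; Σw = 4397.
x: moment 2760862 / weight 4397 ≈ 627.90
y: moment 618770 / weight 4397 ≈ 140.73
Offset from (941, 142): Δx ≈ -313.10, Δy ≈ -1.27; distance = √(Δx² + Δy²) ≈ 313.11.

≈ 313 cm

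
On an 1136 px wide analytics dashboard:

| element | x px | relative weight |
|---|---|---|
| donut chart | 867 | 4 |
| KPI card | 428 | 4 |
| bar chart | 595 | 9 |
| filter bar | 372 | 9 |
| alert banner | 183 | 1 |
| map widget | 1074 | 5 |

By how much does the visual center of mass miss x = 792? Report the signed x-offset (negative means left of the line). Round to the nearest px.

≈ -185 px

Σw = 4 + 4 + 9 + 9 + 1 + 5 = 32.
Σw·x = 19436; x̄ = 19436/32 ≈ 607.38.
Difference: 607.38 − 792 ≈ -184.62.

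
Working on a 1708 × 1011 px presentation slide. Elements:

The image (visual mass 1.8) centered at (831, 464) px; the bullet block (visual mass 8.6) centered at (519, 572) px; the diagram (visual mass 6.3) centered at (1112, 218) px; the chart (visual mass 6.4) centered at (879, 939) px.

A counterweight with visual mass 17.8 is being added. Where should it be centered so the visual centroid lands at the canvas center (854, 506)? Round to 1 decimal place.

After adding the counterweight, total weight = 1.8 + 8.6 + 6.3 + 6.4 + 17.8 = 40.9.
x: target moment 40.9×854 = 34928.6; current 1.8·831 + 8.6·519 + 6.3·1112 + 6.4·879 = 18590.4; the counterweight supplies 16338.2, so x = 16338.2/17.8 ≈ 917.88.
y: target moment 40.9×506 = 20695.4; current 1.8·464 + 8.6·572 + 6.3·218 + 6.4·939 = 13137.4; the counterweight supplies 7558.0, so y = 7558.0/17.8 ≈ 424.61.

(917.9, 424.6)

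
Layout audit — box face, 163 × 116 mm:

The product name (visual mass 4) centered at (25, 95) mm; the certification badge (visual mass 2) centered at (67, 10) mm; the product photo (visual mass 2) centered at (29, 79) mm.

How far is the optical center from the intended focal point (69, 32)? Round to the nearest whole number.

Weights sum to 4 + 2 + 2 = 8.
x-moment: 4·25 + 2·67 + 2·29 = 292; centroid 292/8 ≈ 36.50.
y-moment: 4·95 + 2·10 + 2·79 = 558; centroid 558/8 ≈ 69.75.
From (69, 32): dx = -32.50, dy = 37.75, so the distance is √(dx²+dy²) ≈ 49.81.

≈ 50 mm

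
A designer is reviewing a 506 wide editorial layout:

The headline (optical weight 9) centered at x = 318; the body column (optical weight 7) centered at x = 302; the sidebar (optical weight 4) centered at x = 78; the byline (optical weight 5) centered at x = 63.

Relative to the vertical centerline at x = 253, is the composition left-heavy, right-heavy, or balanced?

Total weight = 9 + 7 + 4 + 5 = 25.
x: (9·318 + 7·302 + 4·78 + 5·63) / 25 = 5603 / 25 ≈ 224.12
224.1 lies left of the midline 253, so the layout is left-heavy.

left-heavy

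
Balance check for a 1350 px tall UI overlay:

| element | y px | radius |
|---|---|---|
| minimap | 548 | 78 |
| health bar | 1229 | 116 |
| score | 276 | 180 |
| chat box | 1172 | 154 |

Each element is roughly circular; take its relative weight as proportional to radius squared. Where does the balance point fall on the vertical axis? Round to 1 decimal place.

Weights ∝ r²: minimap 78² = 6084, health bar 116² = 13456, score 180² = 32400, chat box 154² = 23716; Σw = 75656.
y-moment: 6084·548 + 13456·1229 + 32400·276 + 23716·1172 = 56609008; centroid 56609008/75656 ≈ 748.24.

y ≈ 748.2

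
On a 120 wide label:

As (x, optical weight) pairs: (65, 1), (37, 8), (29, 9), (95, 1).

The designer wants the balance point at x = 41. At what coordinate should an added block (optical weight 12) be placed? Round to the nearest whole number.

New total weight: (1 + 8 + 9 + 1) + 12 = 31.
x: need Σw·x = 31·41 = 1271. Existing = 1·65 + 8·37 + 9·29 + 1·95 = 717. Remainder 554 / 12 ≈ 46.17.

x ≈ 46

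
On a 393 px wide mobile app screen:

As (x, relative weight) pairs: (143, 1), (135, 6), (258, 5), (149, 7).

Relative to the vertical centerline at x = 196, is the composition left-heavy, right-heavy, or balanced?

left-heavy

Total weight = 1 + 6 + 5 + 7 = 19.
x-moment: 1·143 + 6·135 + 5·258 + 7·149 = 3286; centroid 3286/19 ≈ 172.95.
172.9 vs midline 196 → left-heavy.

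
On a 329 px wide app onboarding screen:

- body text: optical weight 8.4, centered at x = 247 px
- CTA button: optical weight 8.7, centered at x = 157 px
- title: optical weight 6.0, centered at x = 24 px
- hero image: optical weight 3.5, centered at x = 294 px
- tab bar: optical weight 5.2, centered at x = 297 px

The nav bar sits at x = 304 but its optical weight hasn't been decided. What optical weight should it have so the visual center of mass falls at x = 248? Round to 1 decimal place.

Fixed elements: Σw = 8.4 + 8.7 + 6.0 + 3.5 + 5.2 = 31.8, Σw·x = 8.4·247 + 8.7·157 + 6.0·24 + 3.5·294 + 5.2·297 = 6158.1.
Set Σw·x/Σw = 248: (6158.1 + 304w) = 248·(31.8 + w).
So w = (248·31.8 − 6158.1)/(304 − 248) = 1728.3/56 ≈ 30.86.

w ≈ 30.9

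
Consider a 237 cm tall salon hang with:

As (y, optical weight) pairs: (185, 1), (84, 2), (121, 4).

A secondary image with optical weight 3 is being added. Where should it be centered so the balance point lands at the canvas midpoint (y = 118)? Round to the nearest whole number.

y ≈ 114

With the secondary image, Σw becomes 1 + 2 + 4 + 3 = 10.
y: need Σw·y = 10·118 = 1180. Existing = 1·185 + 2·84 + 4·121 = 837. Remainder 343 / 3 ≈ 114.33.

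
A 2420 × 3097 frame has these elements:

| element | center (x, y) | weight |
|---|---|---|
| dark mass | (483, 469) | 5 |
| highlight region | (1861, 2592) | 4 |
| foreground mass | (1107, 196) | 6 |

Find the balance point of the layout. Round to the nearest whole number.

Total weight = 5 + 4 + 6 = 15.
Σw·x = 5·483 + 4·1861 + 6·1107 = 16501, so x̄ = 16501/15 ≈ 1100.07.
Σw·y = 5·469 + 4·2592 + 6·196 = 13889, so ȳ = 13889/15 ≈ 925.93.

(1100, 926)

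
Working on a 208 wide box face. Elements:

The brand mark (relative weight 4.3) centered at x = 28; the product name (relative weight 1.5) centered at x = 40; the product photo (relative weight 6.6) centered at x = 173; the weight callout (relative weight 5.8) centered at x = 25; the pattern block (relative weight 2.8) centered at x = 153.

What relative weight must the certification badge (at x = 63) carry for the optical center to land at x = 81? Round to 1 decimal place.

Fixed elements: Σw = 4.3 + 1.5 + 6.6 + 5.8 + 2.8 = 21.0, Σw·x = 4.3·28 + 1.5·40 + 6.6·173 + 5.8·25 + 2.8·153 = 1895.6.
For the centroid to hit 81: (1895.6 + w·63) / (21.0 + w) = 81.
Rearranging, w·(63 − 81) = 81·21.0 − 1895.6 = -194.6, so w ≈ -194.6/-18 = 10.81.

w ≈ 10.8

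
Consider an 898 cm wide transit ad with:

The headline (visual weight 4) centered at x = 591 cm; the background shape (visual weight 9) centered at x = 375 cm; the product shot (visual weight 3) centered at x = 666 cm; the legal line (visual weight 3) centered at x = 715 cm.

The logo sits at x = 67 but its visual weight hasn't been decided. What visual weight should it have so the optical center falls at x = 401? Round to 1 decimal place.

w ≈ 6.8

Existing Σw = 19 (4 + 9 + 3 + 3); existing moment 4·591 + 9·375 + 3·666 + 3·715 = 9882.
For the centroid to hit 401: (9882 + w·67) / (19 + w) = 401.
So w = (401·19 − 9882)/(67 − 401) = -2263/-334 ≈ 6.78.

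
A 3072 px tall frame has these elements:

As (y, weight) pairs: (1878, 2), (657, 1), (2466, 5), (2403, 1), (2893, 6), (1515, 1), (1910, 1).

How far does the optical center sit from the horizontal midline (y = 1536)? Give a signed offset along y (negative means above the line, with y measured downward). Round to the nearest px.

≈ 813 px

Weights sum to 2 + 1 + 5 + 1 + 6 + 1 + 1 = 17.
Σw·y = 2·1878 + 1·657 + 5·2466 + 1·2403 + 6·2893 + 1·1515 + 1·1910 = 39929, so ȳ = 39929/17 ≈ 2348.76.
Difference: 2348.76 − 1536 ≈ 812.76.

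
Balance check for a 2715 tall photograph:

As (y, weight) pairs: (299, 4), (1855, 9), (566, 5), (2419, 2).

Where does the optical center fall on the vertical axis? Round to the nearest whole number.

y ≈ 1278

Σw = 4 + 9 + 5 + 2 = 20.
y: (4·299 + 9·1855 + 5·566 + 2·2419) / 20 = 25559 / 20 ≈ 1277.95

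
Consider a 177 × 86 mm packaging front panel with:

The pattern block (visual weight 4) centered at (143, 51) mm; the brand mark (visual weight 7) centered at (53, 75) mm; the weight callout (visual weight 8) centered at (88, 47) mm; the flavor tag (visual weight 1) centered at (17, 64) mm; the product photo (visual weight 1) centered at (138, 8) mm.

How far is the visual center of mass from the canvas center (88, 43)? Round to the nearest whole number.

≈ 13 mm

Σw = 4 + 7 + 8 + 1 + 1 = 21.
Σw·x = 4·143 + 7·53 + 8·88 + 1·17 + 1·138 = 1802, so x̄ = 1802/21 ≈ 85.81.
Σw·y = 4·51 + 7·75 + 8·47 + 1·64 + 1·8 = 1177, so ȳ = 1177/21 ≈ 56.05.
From (88, 43): dx = -2.19, dy = 13.05, so the distance is √(dx²+dy²) ≈ 13.23.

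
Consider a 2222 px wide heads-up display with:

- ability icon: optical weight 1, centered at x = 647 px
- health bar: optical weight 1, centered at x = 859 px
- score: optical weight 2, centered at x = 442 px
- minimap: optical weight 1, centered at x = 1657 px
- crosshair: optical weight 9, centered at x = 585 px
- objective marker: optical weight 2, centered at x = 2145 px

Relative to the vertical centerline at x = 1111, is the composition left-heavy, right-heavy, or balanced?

Total weight = 1 + 1 + 2 + 1 + 9 + 2 = 16.
Σw·x = 13602; x̄ = 13602/16 ≈ 850.12.
850.1 lies left of the midline 1111, so the layout is left-heavy.

left-heavy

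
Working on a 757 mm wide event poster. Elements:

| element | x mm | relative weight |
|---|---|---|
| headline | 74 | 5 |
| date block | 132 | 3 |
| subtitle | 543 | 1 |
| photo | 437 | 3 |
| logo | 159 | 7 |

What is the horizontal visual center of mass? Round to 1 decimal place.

Σw = 5 + 3 + 1 + 3 + 7 = 19.
x: (5·74 + 3·132 + 1·543 + 3·437 + 7·159) / 19 = 3733 / 19 ≈ 196.47

x ≈ 196.5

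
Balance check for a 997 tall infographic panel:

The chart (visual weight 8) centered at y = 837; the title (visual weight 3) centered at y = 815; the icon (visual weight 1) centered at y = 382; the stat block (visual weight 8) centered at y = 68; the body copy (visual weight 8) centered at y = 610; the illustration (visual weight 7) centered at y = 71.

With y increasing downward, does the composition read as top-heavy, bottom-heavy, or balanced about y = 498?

Total weight = 8 + 3 + 1 + 8 + 8 + 7 = 35.
Σw·y = 15444; ȳ = 15444/35 ≈ 441.26.
441.3 vs midline 498 → top-heavy.

top-heavy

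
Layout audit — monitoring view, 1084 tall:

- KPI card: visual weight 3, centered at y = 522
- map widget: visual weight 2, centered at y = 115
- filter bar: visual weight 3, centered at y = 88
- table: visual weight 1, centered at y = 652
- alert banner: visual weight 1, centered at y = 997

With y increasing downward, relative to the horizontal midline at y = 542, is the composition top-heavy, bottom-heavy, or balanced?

Σw = 3 + 2 + 3 + 1 + 1 = 10.
Σw·y = 3·522 + 2·115 + 3·88 + 1·652 + 1·997 = 3709, so ȳ = 3709/10 ≈ 370.90.
370.9 lies above (smaller y than) the midline 542, so the layout is top-heavy.

top-heavy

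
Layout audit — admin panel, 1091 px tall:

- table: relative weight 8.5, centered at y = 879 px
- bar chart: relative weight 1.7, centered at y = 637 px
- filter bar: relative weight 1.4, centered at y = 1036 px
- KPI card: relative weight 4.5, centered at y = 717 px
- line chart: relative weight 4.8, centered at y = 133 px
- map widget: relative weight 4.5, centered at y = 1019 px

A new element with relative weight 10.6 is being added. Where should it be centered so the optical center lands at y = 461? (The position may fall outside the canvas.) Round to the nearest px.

y ≈ -175

After adding the new element, total weight = 8.5 + 1.7 + 1.4 + 4.5 + 4.8 + 4.5 + 10.6 = 36.0.
y: need Σw·y = 36.0·461 = 16596.0. Existing = 8.5·879 + 1.7·637 + 1.4·1036 + 4.5·717 + 4.8·133 + 4.5·1019 = 18455.2. Remainder -1859.2 / 10.6 ≈ -175.40.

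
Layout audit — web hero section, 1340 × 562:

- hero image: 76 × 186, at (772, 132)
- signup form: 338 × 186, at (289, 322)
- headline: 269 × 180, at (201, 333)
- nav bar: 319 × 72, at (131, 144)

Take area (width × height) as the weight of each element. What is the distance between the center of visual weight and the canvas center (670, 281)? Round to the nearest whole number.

Areas → weights: hero image 76·186 = 14136, signup form 338·186 = 62868, headline 269·180 = 48420, nav bar 319·72 = 22968; Σw = 148392.
x: (14136·772 + 62868·289 + 48420·201 + 22968·131) / 148392 = 41823072 / 148392 ≈ 281.84
y: (14136·132 + 62868·322 + 48420·333 + 22968·144) / 148392 = 41540700 / 148392 ≈ 279.94
Offset from (670, 281): Δx ≈ -388.16, Δy ≈ -1.06; distance = √(Δx² + Δy²) ≈ 388.16.

≈ 388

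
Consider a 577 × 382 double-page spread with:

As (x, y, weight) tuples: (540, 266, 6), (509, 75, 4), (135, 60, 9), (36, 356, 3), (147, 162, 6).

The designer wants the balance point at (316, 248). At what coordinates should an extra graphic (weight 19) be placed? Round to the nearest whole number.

(388, 378)

With the extra graphic, Σw becomes 6 + 4 + 9 + 3 + 6 + 19 = 47.
x: target moment 47×316 = 14852; current 6·540 + 4·509 + 9·135 + 3·36 + 6·147 = 7481; the extra graphic supplies 7371, so x = 7371/19 ≈ 387.95.
y: target moment 47×248 = 11656; current 6·266 + 4·75 + 9·60 + 3·356 + 6·162 = 4476; the extra graphic supplies 7180, so y = 7180/19 ≈ 377.89.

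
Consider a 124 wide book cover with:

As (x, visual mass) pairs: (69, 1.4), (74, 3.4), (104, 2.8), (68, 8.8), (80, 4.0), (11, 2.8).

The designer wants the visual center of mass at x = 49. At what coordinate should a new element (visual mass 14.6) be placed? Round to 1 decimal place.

With the new element, Σw becomes 1.4 + 3.4 + 2.8 + 8.8 + 4.0 + 2.8 + 14.6 = 37.8.
x: target moment 37.8×49 = 1852.2; current 1.4·69 + 3.4·74 + 2.8·104 + 8.8·68 + 4.0·80 + 2.8·11 = 1588.6; the new element supplies 263.6, so x = 263.6/14.6 ≈ 18.05.

x ≈ 18.1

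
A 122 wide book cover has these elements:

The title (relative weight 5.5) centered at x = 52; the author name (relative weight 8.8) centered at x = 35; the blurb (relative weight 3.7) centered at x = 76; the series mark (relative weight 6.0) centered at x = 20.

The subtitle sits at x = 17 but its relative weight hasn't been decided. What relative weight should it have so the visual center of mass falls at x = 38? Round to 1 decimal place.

Fixed elements: Σw = 5.5 + 8.8 + 3.7 + 6.0 = 24.0, Σw·x = 5.5·52 + 8.8·35 + 3.7·76 + 6.0·20 = 995.2.
Balance at x = 38 requires (995.2 + w·17) / (24.0 + w) = 38.
Rearranging, w·(17 − 38) = 38·24.0 − 995.2 = -83.2, so w ≈ -83.2/-21 = 3.96.

w ≈ 4.0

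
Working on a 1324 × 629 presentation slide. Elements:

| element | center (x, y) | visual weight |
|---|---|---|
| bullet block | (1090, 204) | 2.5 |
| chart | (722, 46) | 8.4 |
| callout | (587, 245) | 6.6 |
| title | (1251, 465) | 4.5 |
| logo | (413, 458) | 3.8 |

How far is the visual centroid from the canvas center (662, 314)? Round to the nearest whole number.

Σw = 2.5 + 8.4 + 6.6 + 4.5 + 3.8 = 25.8.
x-moment: 2.5·1090 + 8.4·722 + 6.6·587 + 4.5·1251 + 3.8·413 = 19862.9; centroid 19862.9/25.8 ≈ 769.88.
y-moment: 2.5·204 + 8.4·46 + 6.6·245 + 4.5·465 + 3.8·458 = 6346.3; centroid 6346.3/25.8 ≈ 245.98.
Offset from (662, 314): Δx ≈ 107.88, Δy ≈ -68.02; distance = √(Δx² + Δy²) ≈ 127.53.

≈ 128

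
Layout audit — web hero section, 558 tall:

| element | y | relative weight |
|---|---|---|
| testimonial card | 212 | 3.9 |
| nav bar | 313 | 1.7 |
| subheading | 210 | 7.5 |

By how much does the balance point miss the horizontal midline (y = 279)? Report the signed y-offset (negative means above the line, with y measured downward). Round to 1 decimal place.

Σw = 3.9 + 1.7 + 7.5 = 13.1.
y-moment: 3.9·212 + 1.7·313 + 7.5·210 = 2933.9; centroid 2933.9/13.1 ≈ 223.96.
Against y = 279, that's 223.96 − 279 = -55.04.

≈ -55.0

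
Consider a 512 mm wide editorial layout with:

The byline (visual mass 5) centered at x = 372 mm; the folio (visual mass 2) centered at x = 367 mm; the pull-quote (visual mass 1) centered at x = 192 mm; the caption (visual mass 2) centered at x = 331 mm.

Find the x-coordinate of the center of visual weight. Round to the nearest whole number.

Total weight = 5 + 2 + 1 + 2 = 10.
x: (5·372 + 2·367 + 1·192 + 2·331) / 10 = 3448 / 10 ≈ 344.80

x ≈ 345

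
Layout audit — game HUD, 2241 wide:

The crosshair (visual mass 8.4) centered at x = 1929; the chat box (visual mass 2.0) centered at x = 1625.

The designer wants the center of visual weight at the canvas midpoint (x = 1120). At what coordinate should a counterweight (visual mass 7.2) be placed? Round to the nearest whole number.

New total weight: (8.4 + 2.0) + 7.2 = 17.6.
x: need Σw·x = 17.6·1120 = 19712.0. Existing = 8.4·1929 + 2.0·1625 = 19453.6. Remainder 258.4 / 7.2 ≈ 35.89.

x ≈ 36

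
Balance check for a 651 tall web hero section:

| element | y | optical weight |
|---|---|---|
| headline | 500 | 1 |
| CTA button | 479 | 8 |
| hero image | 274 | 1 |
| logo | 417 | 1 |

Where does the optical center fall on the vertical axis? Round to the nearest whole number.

y ≈ 457

Σw = 1 + 8 + 1 + 1 = 11.
y-moment: 1·500 + 8·479 + 1·274 + 1·417 = 5023; centroid 5023/11 ≈ 456.64.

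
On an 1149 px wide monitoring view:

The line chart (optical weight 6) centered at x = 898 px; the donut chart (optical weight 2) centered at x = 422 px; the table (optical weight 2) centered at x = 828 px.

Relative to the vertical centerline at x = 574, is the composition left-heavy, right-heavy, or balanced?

right-heavy

Total weight = 6 + 2 + 2 = 10.
x: (6·898 + 2·422 + 2·828) / 10 = 7888 / 10 ≈ 788.80
788.8 vs midline 574 → right-heavy.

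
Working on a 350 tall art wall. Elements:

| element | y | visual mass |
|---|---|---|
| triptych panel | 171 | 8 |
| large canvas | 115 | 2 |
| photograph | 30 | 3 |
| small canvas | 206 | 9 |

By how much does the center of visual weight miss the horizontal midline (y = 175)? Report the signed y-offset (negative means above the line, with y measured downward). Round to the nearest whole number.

Weights sum to 8 + 2 + 3 + 9 = 22.
Σw·y = 8·171 + 2·115 + 3·30 + 9·206 = 3542, so ȳ = 3542/22 ≈ 161.00.
Offset from y = 175: 161.00 − 175 ≈ -14.00.

≈ -14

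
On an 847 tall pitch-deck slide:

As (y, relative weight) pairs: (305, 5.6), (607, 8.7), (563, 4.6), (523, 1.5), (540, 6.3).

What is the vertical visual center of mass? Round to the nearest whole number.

Total weight = 5.6 + 8.7 + 4.6 + 1.5 + 6.3 = 26.7.
y: (5.6·305 + 8.7·607 + 4.6·563 + 1.5·523 + 6.3·540) / 26.7 = 13765.2 / 26.7 ≈ 515.55

y ≈ 516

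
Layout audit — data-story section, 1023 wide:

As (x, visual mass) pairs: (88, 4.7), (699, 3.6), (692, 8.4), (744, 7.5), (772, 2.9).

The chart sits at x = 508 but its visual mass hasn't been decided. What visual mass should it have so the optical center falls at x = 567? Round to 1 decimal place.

Existing Σw = 27.1 (4.7 + 3.6 + 8.4 + 7.5 + 2.9); existing moment 4.7·88 + 3.6·699 + 8.4·692 + 7.5·744 + 2.9·772 = 16561.6.
For the centroid to hit 567: (16561.6 + w·508) / (27.1 + w) = 567.
So w = (567·27.1 − 16561.6)/(508 − 567) = -1195.9/-59 ≈ 20.27.

w ≈ 20.3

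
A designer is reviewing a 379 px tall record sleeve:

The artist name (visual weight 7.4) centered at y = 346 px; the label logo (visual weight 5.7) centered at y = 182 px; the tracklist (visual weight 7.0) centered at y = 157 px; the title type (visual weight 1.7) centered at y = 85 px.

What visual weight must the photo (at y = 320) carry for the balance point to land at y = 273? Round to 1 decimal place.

w ≈ 23.6

Fixed elements: Σw = 7.4 + 5.7 + 7.0 + 1.7 = 21.8, Σw·y = 7.4·346 + 5.7·182 + 7.0·157 + 1.7·85 = 4841.3.
For the centroid to hit 273: (4841.3 + w·320) / (21.8 + w) = 273.
Rearranging, w·(320 − 273) = 273·21.8 − 4841.3 = 1110.1, so w ≈ 1110.1/47 = 23.62.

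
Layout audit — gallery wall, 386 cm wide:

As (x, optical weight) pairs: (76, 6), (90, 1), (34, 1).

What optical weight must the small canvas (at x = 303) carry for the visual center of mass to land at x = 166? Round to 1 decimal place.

w ≈ 5.5

Fixed elements: Σw = 6 + 1 + 1 = 8, Σw·x = 6·76 + 1·90 + 1·34 = 580.
For the centroid to hit 166: (580 + w·303) / (8 + w) = 166.
Solving: w = (166·8 − 580) / (303 − 166) = 748 / 137 ≈ 5.46.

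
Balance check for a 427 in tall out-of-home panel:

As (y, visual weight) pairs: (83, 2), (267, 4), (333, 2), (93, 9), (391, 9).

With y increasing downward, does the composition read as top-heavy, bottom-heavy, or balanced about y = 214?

Weights sum to 2 + 4 + 2 + 9 + 9 = 26.
Σw·y = 2·83 + 4·267 + 2·333 + 9·93 + 9·391 = 6256, so ȳ = 6256/26 ≈ 240.62.
Since 240.6 is below (larger y than) 214, the composition reads bottom-heavy.

bottom-heavy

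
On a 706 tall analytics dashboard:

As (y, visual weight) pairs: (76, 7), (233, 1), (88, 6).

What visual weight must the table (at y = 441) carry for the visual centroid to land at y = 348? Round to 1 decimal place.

Known weights sum to 7 + 1 + 6 = 14; their moment is 7·76 + 1·233 + 6·88 = 1293.
Balance at y = 348 requires (1293 + w·441) / (14 + w) = 348.
Solving: w = (348·14 − 1293) / (441 − 348) = 3579 / 93 ≈ 38.48.

w ≈ 38.5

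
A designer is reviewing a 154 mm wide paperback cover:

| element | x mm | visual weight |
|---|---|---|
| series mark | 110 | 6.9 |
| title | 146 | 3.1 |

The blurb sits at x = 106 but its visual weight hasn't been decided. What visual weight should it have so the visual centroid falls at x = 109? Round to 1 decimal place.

w ≈ 40.5

Known weights sum to 6.9 + 3.1 = 10.0; their moment is 6.9·110 + 3.1·146 = 1211.6.
Set Σw·x/Σw = 109: (1211.6 + 106w) = 109·(10.0 + w).
Solving: w = (109·10.0 − 1211.6) / (106 − 109) = -121.6 / -3 ≈ 40.53.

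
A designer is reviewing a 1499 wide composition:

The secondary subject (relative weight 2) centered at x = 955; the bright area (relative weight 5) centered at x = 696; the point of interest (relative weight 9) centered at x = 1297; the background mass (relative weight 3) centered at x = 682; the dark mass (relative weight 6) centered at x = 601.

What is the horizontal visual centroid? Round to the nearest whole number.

x ≈ 909

Weights sum to 2 + 5 + 9 + 3 + 6 = 25.
x-moment: 2·955 + 5·696 + 9·1297 + 3·682 + 6·601 = 22715; centroid 22715/25 ≈ 908.60.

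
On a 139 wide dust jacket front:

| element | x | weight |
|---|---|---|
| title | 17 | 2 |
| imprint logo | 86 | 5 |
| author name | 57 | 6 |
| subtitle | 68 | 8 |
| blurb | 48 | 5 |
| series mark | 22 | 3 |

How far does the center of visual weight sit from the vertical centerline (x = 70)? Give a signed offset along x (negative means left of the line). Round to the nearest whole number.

Weights sum to 2 + 5 + 6 + 8 + 5 + 3 = 29.
Σw·x = 2·17 + 5·86 + 6·57 + 8·68 + 5·48 + 3·22 = 1656, so x̄ = 1656/29 ≈ 57.10.
Against x = 70, that's 57.10 − 70 = -12.90.

≈ -13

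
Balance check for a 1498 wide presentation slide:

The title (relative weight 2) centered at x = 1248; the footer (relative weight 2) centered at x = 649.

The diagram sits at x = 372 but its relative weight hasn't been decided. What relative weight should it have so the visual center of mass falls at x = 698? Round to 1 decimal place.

Known weights sum to 2 + 2 = 4; their moment is 2·1248 + 2·649 = 3794.
Balance at x = 698 requires (3794 + w·372) / (4 + w) = 698.
Rearranging, w·(372 − 698) = 698·4 − 3794 = -1002, so w ≈ -1002/-326 = 3.07.

w ≈ 3.1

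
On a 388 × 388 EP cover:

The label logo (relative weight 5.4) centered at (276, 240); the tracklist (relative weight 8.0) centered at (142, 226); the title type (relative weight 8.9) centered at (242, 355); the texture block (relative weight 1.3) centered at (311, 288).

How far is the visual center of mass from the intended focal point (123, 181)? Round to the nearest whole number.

Total weight = 5.4 + 8.0 + 8.9 + 1.3 = 23.6.
Σw·x = 5.4·276 + 8.0·142 + 8.9·242 + 1.3·311 = 5184.5, so x̄ = 5184.5/23.6 ≈ 219.68.
Σw·y = 5.4·240 + 8.0·226 + 8.9·355 + 1.3·288 = 6637.9, so ȳ = 6637.9/23.6 ≈ 281.27.
From (123, 181): dx = 96.68, dy = 100.27, so the distance is √(dx²+dy²) ≈ 139.29.

≈ 139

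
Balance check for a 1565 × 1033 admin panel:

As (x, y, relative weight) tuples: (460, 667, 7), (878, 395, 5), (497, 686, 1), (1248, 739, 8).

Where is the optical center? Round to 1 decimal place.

Weights sum to 7 + 5 + 1 + 8 = 21.
x-moment: 7·460 + 5·878 + 1·497 + 8·1248 = 18091; centroid 18091/21 ≈ 861.48.
y-moment: 7·667 + 5·395 + 1·686 + 8·739 = 13242; centroid 13242/21 ≈ 630.57.

(861.5, 630.6)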